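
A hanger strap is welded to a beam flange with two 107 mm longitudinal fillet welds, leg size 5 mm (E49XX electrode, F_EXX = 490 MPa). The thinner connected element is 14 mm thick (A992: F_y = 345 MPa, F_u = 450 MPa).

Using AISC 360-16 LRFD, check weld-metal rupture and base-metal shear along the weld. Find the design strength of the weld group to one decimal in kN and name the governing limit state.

Weld metal: throat = 0.707×5 = 3.535 mm, L = 2×107 = 214 mm. φR_n = 0.75 × 0.6 × 490 × 3.535 × 214 = 166.8 kN.
Base metal shear (14 mm plate): yield φR_n = 1.0×0.6×345×14×214 = 620.2 kN; rupture φR_n = 0.75×0.6×450×14×214 = 606.7 kN; take 606.7 kN (rupture).
Governing: min(166.8, 606.7) = 166.8 kN → weld metal.

166.8 kN (weld metal governs)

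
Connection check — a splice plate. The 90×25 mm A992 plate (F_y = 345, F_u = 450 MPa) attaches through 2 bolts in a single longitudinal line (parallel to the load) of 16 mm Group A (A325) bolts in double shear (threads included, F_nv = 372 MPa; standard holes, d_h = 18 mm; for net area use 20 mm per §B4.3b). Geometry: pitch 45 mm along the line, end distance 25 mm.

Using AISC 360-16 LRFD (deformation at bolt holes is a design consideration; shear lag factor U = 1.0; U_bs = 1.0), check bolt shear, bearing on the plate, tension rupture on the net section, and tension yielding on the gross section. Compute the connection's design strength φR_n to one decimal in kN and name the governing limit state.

Bolt shear: A_b = π(16)²/4 = 201.06 mm². φR_n = 0.75 × 372 × 201.06 × 2 × 2 = 224.4 kN.
Bearing (25 mm plate, F_u = 450 MPa): end bolts L_c = 25 − 18/2 = 16, R_n = min(1.2×16×25×450, 2.4×16×25×450) = 216 kN/bolt; interior L_c = 45 − 18 = 27, R_n = 364.5 kN/bolt. φR_n = 0.75 × (1×216 + 1×364.5) = 435.4 kN.
Tension rupture (net): A_n = (90 − 1×20)×25 = 1750 mm² (U = 1.0, A_e = A_n). φR_n = 0.75 × 450 × 1750 = 590.6 kN.
Tension yield (gross): A_g = 90×25 = 2250 mm². φR_n = 0.90 × 345 × 2250 = 698.6 kN.
Governing: min(224.4, 435.4, 590.6, 698.6) = 224.4 kN → bolt shear.

224.4 kN (bolt shear governs)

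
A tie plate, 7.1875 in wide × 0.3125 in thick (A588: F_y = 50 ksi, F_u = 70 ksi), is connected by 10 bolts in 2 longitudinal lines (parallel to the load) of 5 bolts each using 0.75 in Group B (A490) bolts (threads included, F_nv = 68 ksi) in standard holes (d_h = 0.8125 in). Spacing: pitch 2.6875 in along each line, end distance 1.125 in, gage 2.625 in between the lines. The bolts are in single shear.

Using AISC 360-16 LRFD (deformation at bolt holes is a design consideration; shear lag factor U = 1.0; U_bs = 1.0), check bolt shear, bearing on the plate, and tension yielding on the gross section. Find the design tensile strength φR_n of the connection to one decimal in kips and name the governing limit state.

101.1 kips (gross-section yield governs)

Bolt shear: A_b = π(0.75)²/4 = 0.44179 in². φR_n = 0.75 × 68 × 0.44179 × 10 × 1 = 225.3 kips.
Bearing (0.3125 in plate, F_u = 70 ksi): end bolts L_c = 1.125 − 0.8125/2 = 0.71875, R_n = min(1.2×0.71875×0.3125×70, 2.4×0.75×0.3125×70) = 18.867 kips/bolt; interior L_c = 2.6875 − 0.8125 = 1.875, R_n = 39.375 kips/bolt. φR_n = 0.75 × (2×18.867 + 8×39.375) = 264.6 kips.
Tension yield (gross): A_g = 7.1875×0.3125 = 2.2461 in². φR_n = 0.90 × 50 × 2.2461 = 101.1 kips.
Governing: min(225.3, 264.6, 101.1) = 101.1 kips → gross-section yield.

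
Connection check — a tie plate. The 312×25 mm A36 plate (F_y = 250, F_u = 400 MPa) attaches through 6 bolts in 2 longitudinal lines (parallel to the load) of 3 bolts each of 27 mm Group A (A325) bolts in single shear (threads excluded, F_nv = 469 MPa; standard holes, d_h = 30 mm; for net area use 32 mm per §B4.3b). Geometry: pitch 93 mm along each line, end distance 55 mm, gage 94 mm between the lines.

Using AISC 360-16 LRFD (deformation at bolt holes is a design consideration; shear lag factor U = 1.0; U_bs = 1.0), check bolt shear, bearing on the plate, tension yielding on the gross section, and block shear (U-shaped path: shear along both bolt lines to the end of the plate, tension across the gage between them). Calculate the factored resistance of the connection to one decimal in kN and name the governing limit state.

Bolt shear: A_b = π(27)²/4 = 572.56 mm². φR_n = 0.75 × 469 × 572.56 × 6 × 1 = 1208.4 kN.
Bearing (25 mm plate, F_u = 400 MPa): end bolts L_c = 55 − 30/2 = 40, R_n = min(1.2×40×25×400, 2.4×27×25×400) = 480 kN/bolt; interior L_c = 93 − 30 = 63, R_n = 648 kN/bolt. φR_n = 0.75 × (2×480 + 4×648) = 2664.0 kN.
Tension yield (gross): A_g = 312×25 = 7800 mm². φR_n = 0.90 × 250 × 7800 = 1755.0 kN.
Block shear: shear path 2×[55+2×93] = 2×241 mm, A_gv = 12050, A_nv = 2×(241 − 2.5×32)×25 = 8050 mm²; tension across gage: (94 − 1×32)×25 = 1550 mm². R_n = min(0.6×400×8050, 0.6×250×12050) + 1.0×400×1550 = min(1932, 1807.5) + 620 = 2427.5 kN. φR_n = 0.75 × 2427.5 = 1820.6 kN.
Governing: min(1208.4, 2664.0, 1755.0, 1820.6) = 1208.4 kN → bolt shear.

1208.4 kN (bolt shear governs)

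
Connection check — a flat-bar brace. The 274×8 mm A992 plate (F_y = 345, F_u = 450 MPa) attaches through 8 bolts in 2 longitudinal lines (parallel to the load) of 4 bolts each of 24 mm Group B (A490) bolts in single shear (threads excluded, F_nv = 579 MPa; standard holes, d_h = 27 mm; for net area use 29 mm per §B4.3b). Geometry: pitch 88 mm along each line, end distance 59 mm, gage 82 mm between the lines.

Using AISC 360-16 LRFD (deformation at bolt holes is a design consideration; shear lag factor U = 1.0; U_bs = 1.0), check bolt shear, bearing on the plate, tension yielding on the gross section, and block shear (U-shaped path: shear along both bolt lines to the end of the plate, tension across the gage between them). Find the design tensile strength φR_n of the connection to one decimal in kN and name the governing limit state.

680.6 kN (gross-section yield governs)

Bolt shear: A_b = π(24)²/4 = 452.39 mm². φR_n = 0.75 × 579 × 452.39 × 8 × 1 = 1571.6 kN.
Bearing (8 mm plate, F_u = 450 MPa): end bolts L_c = 59 − 27/2 = 45.5, R_n = min(1.2×45.5×8×450, 2.4×24×8×450) = 196.56 kN/bolt; interior L_c = 88 − 27 = 61, R_n = 207.36 kN/bolt. φR_n = 0.75 × (2×196.56 + 6×207.36) = 1228.0 kN.
Tension yield (gross): A_g = 274×8 = 2192 mm². φR_n = 0.90 × 345 × 2192 = 680.6 kN.
Block shear: shear path 2×[59+3×88] = 2×323 mm, A_gv = 5168, A_nv = 2×(323 − 3.5×29)×8 = 3544 mm²; tension across gage: (82 − 1×29)×8 = 424 mm². R_n = min(0.6×450×3544, 0.6×345×5168) + 1.0×450×424 = min(956.88, 1069.8) + 190.8 = 1147.7 kN. φR_n = 0.75 × 1147.7 = 860.8 kN.
Governing: min(1571.6, 1228.0, 680.6, 860.8) = 680.6 kN → gross-section yield.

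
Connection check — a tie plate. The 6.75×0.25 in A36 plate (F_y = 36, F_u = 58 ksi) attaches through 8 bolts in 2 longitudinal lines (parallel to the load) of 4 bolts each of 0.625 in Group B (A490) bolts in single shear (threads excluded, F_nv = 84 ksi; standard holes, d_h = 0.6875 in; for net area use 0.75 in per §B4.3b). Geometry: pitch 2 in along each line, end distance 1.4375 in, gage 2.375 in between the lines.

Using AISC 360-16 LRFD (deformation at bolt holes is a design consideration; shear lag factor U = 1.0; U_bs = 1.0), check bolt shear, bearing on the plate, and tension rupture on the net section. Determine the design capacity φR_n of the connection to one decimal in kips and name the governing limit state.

57.1 kips (net-section rupture governs)

Bolt shear: A_b = π(0.625)²/4 = 0.3068 in². φR_n = 0.75 × 84 × 0.3068 × 8 × 1 = 154.6 kips.
Bearing (0.25 in plate, F_u = 58 ksi): end bolts L_c = 1.4375 − 0.6875/2 = 1.09375, R_n = min(1.2×1.09375×0.25×58, 2.4×0.625×0.25×58) = 19.031 kips/bolt; interior L_c = 2 − 0.6875 = 1.3125, R_n = 21.75 kips/bolt. φR_n = 0.75 × (2×19.031 + 6×21.75) = 126.4 kips.
Tension rupture (net): A_n = (6.75 − 2×0.75)×0.25 = 1.3125 in² (U = 1.0, A_e = A_n). φR_n = 0.75 × 58 × 1.3125 = 57.1 kips.
Governing: min(154.6, 126.4, 57.1) = 57.1 kips → net-section rupture.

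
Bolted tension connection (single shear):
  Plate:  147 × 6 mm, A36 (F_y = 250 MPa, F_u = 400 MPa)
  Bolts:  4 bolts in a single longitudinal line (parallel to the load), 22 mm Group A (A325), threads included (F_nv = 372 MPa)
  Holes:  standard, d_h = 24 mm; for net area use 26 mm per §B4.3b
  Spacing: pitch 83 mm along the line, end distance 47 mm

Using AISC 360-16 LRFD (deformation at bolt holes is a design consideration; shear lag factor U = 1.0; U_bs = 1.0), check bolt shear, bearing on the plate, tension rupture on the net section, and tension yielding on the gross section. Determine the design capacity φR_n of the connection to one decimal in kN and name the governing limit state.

198.5 kN (gross-section yield governs)

Bolt shear: A_b = π(22)²/4 = 380.13 mm². φR_n = 0.75 × 372 × 380.13 × 4 × 1 = 424.2 kN.
Bearing (6 mm plate, F_u = 400 MPa): end bolts L_c = 47 − 24/2 = 35, R_n = min(1.2×35×6×400, 2.4×22×6×400) = 100.8 kN/bolt; interior L_c = 83 − 24 = 59, R_n = 126.72 kN/bolt. φR_n = 0.75 × (1×100.8 + 3×126.72) = 360.7 kN.
Tension rupture (net): A_n = (147 − 1×26)×6 = 726 mm² (U = 1.0, A_e = A_n). φR_n = 0.75 × 400 × 726 = 217.8 kN.
Tension yield (gross): A_g = 147×6 = 882 mm². φR_n = 0.90 × 250 × 882 = 198.5 kN.
Governing: min(424.2, 360.7, 217.8, 198.5) = 198.5 kN → gross-section yield.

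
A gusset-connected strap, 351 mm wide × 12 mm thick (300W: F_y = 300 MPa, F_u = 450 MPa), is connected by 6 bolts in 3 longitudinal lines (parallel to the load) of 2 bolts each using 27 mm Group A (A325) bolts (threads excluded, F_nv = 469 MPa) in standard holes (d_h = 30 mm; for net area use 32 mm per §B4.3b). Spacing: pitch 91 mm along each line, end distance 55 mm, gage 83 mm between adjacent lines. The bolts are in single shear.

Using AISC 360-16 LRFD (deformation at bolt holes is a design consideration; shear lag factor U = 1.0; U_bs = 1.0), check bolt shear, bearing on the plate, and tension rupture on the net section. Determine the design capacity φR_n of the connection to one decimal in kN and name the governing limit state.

1032.8 kN (net-section rupture governs)

Bolt shear: A_b = π(27)²/4 = 572.56 mm². φR_n = 0.75 × 469 × 572.56 × 6 × 1 = 1208.4 kN.
Bearing (12 mm plate, F_u = 450 MPa): end bolts L_c = 55 − 30/2 = 40, R_n = min(1.2×40×12×450, 2.4×27×12×450) = 259.2 kN/bolt; interior L_c = 91 − 30 = 61, R_n = 349.92 kN/bolt. φR_n = 0.75 × (3×259.2 + 3×349.92) = 1370.5 kN.
Tension rupture (net): A_n = (351 − 3×32)×12 = 3060 mm² (U = 1.0, A_e = A_n). φR_n = 0.75 × 450 × 3060 = 1032.8 kN.
Governing: min(1208.4, 1370.5, 1032.8) = 1032.8 kN → net-section rupture.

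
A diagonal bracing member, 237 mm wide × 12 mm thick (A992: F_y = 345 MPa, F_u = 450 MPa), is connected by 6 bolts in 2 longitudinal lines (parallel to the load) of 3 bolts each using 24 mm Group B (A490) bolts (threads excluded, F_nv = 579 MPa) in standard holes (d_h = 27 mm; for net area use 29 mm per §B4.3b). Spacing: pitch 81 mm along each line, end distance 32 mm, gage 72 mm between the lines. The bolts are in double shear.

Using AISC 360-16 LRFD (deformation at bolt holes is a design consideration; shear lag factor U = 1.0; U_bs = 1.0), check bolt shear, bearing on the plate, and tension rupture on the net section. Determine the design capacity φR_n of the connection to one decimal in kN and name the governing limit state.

725.0 kN (net-section rupture governs)

Bolt shear: A_b = π(24)²/4 = 452.39 mm². φR_n = 0.75 × 579 × 452.39 × 6 × 2 = 2357.4 kN.
Bearing (12 mm plate, F_u = 450 MPa): end bolts L_c = 32 − 27/2 = 18.5, R_n = min(1.2×18.5×12×450, 2.4×24×12×450) = 119.88 kN/bolt; interior L_c = 81 − 27 = 54, R_n = 311.04 kN/bolt. φR_n = 0.75 × (2×119.88 + 4×311.04) = 1112.9 kN.
Tension rupture (net): A_n = (237 − 2×29)×12 = 2148 mm² (U = 1.0, A_e = A_n). φR_n = 0.75 × 450 × 2148 = 725.0 kN.
Governing: min(2357.4, 1112.9, 725.0) = 725.0 kN → net-section rupture.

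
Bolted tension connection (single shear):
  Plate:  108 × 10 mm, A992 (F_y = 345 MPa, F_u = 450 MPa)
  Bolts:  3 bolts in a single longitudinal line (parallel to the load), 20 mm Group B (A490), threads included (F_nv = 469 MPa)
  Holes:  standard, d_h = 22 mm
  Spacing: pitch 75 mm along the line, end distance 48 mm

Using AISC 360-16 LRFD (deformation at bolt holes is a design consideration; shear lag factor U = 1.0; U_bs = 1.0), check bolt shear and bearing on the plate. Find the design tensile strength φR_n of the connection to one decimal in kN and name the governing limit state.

331.5 kN (bolt shear governs)

Bolt shear: A_b = π(20)²/4 = 314.16 mm². φR_n = 0.75 × 469 × 314.16 × 3 × 1 = 331.5 kN.
Bearing (10 mm plate, F_u = 450 MPa): end bolts L_c = 48 − 22/2 = 37, R_n = min(1.2×37×10×450, 2.4×20×10×450) = 199.8 kN/bolt; interior L_c = 75 − 22 = 53, R_n = 216 kN/bolt. φR_n = 0.75 × (1×199.8 + 2×216) = 473.9 kN.
Governing: min(331.5, 473.9) = 331.5 kN → bolt shear.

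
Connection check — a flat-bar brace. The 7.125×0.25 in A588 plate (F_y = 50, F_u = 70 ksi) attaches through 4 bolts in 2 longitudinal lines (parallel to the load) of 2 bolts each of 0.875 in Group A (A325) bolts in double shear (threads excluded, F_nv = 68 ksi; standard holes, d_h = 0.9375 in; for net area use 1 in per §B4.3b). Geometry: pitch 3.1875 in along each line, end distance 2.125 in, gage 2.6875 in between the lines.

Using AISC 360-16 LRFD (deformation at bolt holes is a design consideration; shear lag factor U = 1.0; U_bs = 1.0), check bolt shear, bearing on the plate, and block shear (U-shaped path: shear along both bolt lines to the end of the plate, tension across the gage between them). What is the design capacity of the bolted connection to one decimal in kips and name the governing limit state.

81.9 kips (block shear governs)

Bolt shear: A_b = π(0.875)²/4 = 0.60132 in². φR_n = 0.75 × 68 × 0.60132 × 4 × 2 = 245.3 kips.
Bearing (0.25 in plate, F_u = 70 ksi): end bolts L_c = 2.125 − 0.9375/2 = 1.65625, R_n = min(1.2×1.65625×0.25×70, 2.4×0.875×0.25×70) = 34.781 kips/bolt; interior L_c = 3.1875 − 0.9375 = 2.25, R_n = 36.75 kips/bolt. φR_n = 0.75 × (2×34.781 + 2×36.75) = 107.3 kips.
Block shear: shear path 2×[2.125+1×3.1875] = 2×5.3125 in, A_gv = 2.6563, A_nv = 2×(5.3125 − 1.5×1)×0.25 = 1.9063 in²; tension across gage: (2.6875 − 1×1)×0.25 = 0.42188 in². R_n = min(0.6×70×1.9063, 0.6×50×2.6563) + 1.0×70×0.42188 = min(80.065, 79.689) + 29.532 = 109.22 kips. φR_n = 0.75 × 109.22 = 81.9 kips.
Governing: min(245.3, 107.3, 81.9) = 81.9 kips → block shear.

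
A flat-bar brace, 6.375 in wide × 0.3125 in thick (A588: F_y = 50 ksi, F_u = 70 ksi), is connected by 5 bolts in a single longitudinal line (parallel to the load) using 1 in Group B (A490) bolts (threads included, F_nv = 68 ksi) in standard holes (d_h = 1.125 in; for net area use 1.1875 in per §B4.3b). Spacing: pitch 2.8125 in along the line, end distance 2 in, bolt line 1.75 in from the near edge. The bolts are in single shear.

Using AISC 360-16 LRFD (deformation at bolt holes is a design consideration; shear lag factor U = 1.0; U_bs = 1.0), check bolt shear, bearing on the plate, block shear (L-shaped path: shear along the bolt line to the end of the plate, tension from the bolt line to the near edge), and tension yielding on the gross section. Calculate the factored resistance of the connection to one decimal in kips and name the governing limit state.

Bolt shear: A_b = π(1)²/4 = 0.7854 in². φR_n = 0.75 × 68 × 0.7854 × 5 × 1 = 200.3 kips.
Bearing (0.3125 in plate, F_u = 70 ksi): end bolts L_c = 2 − 1.125/2 = 1.4375, R_n = min(1.2×1.4375×0.3125×70, 2.4×1×0.3125×70) = 37.734 kips/bolt; interior L_c = 2.8125 − 1.125 = 1.6875, R_n = 44.297 kips/bolt. φR_n = 0.75 × (1×37.734 + 4×44.297) = 161.2 kips.
Block shear: shear path 1×[2+4×2.8125] = 1×13.25 in, A_gv = 4.1406, A_nv = 1×(13.25 − 4.5×1.1875)×0.3125 = 2.4707 in²; tension to near edge: (1.75 − 0.5×1.1875)×0.3125 = 0.36133 in². R_n = min(0.6×70×2.4707, 0.6×50×4.1406) + 1.0×70×0.36133 = min(103.77, 124.22) + 25.293 = 129.06 kips. φR_n = 0.75 × 129.06 = 96.8 kips.
Tension yield (gross): A_g = 6.375×0.3125 = 1.9922 in². φR_n = 0.90 × 50 × 1.9922 = 89.6 kips.
Governing: min(200.3, 161.2, 96.8, 89.6) = 89.6 kips → gross-section yield.

89.6 kips (gross-section yield governs)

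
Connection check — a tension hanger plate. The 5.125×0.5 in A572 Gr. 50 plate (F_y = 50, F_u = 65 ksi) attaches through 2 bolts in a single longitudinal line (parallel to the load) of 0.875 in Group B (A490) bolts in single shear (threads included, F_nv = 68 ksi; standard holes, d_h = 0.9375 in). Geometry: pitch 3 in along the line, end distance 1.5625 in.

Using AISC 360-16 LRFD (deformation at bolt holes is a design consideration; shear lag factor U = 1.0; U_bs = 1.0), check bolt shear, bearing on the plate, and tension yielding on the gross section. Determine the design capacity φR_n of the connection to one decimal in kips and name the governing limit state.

61.3 kips (bolt shear governs)

Bolt shear: A_b = π(0.875)²/4 = 0.60132 in². φR_n = 0.75 × 68 × 0.60132 × 2 × 1 = 61.3 kips.
Bearing (0.5 in plate, F_u = 65 ksi): end bolts L_c = 1.5625 − 0.9375/2 = 1.09375, R_n = min(1.2×1.09375×0.5×65, 2.4×0.875×0.5×65) = 42.656 kips/bolt; interior L_c = 3 − 0.9375 = 2.0625, R_n = 68.25 kips/bolt. φR_n = 0.75 × (1×42.656 + 1×68.25) = 83.2 kips.
Tension yield (gross): A_g = 5.125×0.5 = 2.5625 in². φR_n = 0.90 × 50 × 2.5625 = 115.3 kips.
Governing: min(61.3, 83.2, 115.3) = 61.3 kips → bolt shear.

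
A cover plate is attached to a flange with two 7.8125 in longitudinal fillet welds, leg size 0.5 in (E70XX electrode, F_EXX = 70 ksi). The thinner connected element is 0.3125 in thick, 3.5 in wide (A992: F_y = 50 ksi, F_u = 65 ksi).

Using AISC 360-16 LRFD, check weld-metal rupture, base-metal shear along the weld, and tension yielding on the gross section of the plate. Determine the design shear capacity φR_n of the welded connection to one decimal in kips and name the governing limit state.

Weld metal: throat = 0.707×0.5 = 0.3535 in, L = 2×7.8125 = 15.625 in. φR_n = 0.75 × 0.6 × 70 × 0.3535 × 15.625 = 174.0 kips.
Base metal shear (0.3125 in plate): yield φR_n = 1.0×0.6×50×0.3125×15.625 = 146.5 kips; rupture φR_n = 0.75×0.6×65×0.3125×15.625 = 142.8 kips; take 142.8 kips (rupture).
Tension yield (gross): A_g = 3.5×0.3125 = 1.0938 in². φR_n = 0.90 × 50 × 1.0938 = 49.2 kips.
Governing: min(174.0, 142.8, 49.2) = 49.2 kips → gross-section yield.

49.2 kips (gross-section yield governs)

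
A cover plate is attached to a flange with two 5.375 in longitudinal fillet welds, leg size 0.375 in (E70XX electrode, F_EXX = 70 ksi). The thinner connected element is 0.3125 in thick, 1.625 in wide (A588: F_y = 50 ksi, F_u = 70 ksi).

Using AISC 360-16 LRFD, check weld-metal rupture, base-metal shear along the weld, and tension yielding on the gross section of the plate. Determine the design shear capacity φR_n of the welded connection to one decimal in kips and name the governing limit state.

Weld metal: throat = 0.707×0.375 = 0.26513 in, L = 2×5.375 = 10.75 in. φR_n = 0.75 × 0.6 × 70 × 0.26513 × 10.75 = 89.8 kips.
Base metal shear (0.3125 in plate): yield φR_n = 1.0×0.6×50×0.3125×10.75 = 100.8 kips; rupture φR_n = 0.75×0.6×70×0.3125×10.75 = 105.8 kips; take 100.8 kips (yield).
Tension yield (gross): A_g = 1.625×0.3125 = 0.50781 in². φR_n = 0.90 × 50 × 0.50781 = 22.9 kips.
Governing: min(89.8, 100.8, 22.9) = 22.9 kips → gross-section yield.

22.9 kips (gross-section yield governs)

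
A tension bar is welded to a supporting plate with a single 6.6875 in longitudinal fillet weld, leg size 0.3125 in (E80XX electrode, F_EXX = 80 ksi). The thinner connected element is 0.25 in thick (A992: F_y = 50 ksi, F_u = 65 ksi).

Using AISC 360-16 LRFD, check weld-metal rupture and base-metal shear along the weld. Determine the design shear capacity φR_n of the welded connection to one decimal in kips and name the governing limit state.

Weld metal: throat = 0.707×0.3125 = 0.22094 in, L = 6.6875 in. φR_n = 0.75 × 0.6 × 80 × 0.22094 × 6.6875 = 53.2 kips.
Base metal shear (0.25 in plate): yield φR_n = 1.0×0.6×50×0.25×6.6875 = 50.2 kips; rupture φR_n = 0.75×0.6×65×0.25×6.6875 = 48.9 kips; take 48.9 kips (rupture).
Governing: min(53.2, 48.9) = 48.9 kips → base-metal shear.

48.9 kips (base-metal shear governs)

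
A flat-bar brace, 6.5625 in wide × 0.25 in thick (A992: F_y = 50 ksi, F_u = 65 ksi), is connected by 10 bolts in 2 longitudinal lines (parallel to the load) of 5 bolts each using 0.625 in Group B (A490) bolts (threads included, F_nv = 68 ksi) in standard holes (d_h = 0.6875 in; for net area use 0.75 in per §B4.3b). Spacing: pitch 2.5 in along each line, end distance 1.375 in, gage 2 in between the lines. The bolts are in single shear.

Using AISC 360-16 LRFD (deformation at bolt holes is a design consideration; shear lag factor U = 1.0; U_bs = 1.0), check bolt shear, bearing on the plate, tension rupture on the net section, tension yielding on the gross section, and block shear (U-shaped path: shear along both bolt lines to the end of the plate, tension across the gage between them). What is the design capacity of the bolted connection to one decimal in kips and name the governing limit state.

61.7 kips (net-section rupture governs)

Bolt shear: A_b = π(0.625)²/4 = 0.3068 in². φR_n = 0.75 × 68 × 0.3068 × 10 × 1 = 156.5 kips.
Bearing (0.25 in plate, F_u = 65 ksi): end bolts L_c = 1.375 − 0.6875/2 = 1.03125, R_n = min(1.2×1.03125×0.25×65, 2.4×0.625×0.25×65) = 20.109 kips/bolt; interior L_c = 2.5 − 0.6875 = 1.8125, R_n = 24.375 kips/bolt. φR_n = 0.75 × (2×20.109 + 8×24.375) = 176.4 kips.
Tension rupture (net): A_n = (6.5625 − 2×0.75)×0.25 = 1.2656 in² (U = 1.0, A_e = A_n). φR_n = 0.75 × 65 × 1.2656 = 61.7 kips.
Tension yield (gross): A_g = 6.5625×0.25 = 1.6406 in². φR_n = 0.90 × 50 × 1.6406 = 73.8 kips.
Block shear: shear path 2×[1.375+4×2.5] = 2×11.375 in, A_gv = 5.6875, A_nv = 2×(11.375 − 4.5×0.75)×0.25 = 4 in²; tension across gage: (2 − 1×0.75)×0.25 = 0.3125 in². R_n = min(0.6×65×4, 0.6×50×5.6875) + 1.0×65×0.3125 = min(156, 170.63) + 20.313 = 176.31 kips. φR_n = 0.75 × 176.31 = 132.2 kips.
Governing: min(156.5, 176.4, 61.7, 73.8, 132.2) = 61.7 kips → net-section rupture.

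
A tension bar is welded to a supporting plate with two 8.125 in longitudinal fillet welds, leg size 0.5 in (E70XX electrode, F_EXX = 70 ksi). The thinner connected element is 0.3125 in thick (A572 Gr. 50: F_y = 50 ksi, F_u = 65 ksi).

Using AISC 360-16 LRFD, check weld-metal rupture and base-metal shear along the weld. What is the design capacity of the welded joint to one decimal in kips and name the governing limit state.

Weld metal: throat = 0.707×0.5 = 0.3535 in, L = 2×8.125 = 16.25 in. φR_n = 0.75 × 0.6 × 70 × 0.3535 × 16.25 = 180.9 kips.
Base metal shear (0.3125 in plate): yield φR_n = 1.0×0.6×50×0.3125×16.25 = 152.3 kips; rupture φR_n = 0.75×0.6×65×0.3125×16.25 = 148.5 kips; take 148.5 kips (rupture).
Governing: min(180.9, 148.5) = 148.5 kips → base-metal shear.

148.5 kips (base-metal shear governs)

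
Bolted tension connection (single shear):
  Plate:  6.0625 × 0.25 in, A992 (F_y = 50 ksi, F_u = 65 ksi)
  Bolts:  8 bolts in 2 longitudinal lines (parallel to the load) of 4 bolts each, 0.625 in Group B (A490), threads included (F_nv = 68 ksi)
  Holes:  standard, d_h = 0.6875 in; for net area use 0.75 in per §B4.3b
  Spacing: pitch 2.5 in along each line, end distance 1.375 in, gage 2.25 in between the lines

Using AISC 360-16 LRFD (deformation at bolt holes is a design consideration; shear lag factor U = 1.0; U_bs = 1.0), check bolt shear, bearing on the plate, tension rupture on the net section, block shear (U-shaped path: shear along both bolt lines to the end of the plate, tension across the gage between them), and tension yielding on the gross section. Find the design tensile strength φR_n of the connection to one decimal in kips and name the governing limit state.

55.6 kips (net-section rupture governs)

Bolt shear: A_b = π(0.625)²/4 = 0.3068 in². φR_n = 0.75 × 68 × 0.3068 × 8 × 1 = 125.2 kips.
Bearing (0.25 in plate, F_u = 65 ksi): end bolts L_c = 1.375 − 0.6875/2 = 1.03125, R_n = min(1.2×1.03125×0.25×65, 2.4×0.625×0.25×65) = 20.109 kips/bolt; interior L_c = 2.5 − 0.6875 = 1.8125, R_n = 24.375 kips/bolt. φR_n = 0.75 × (2×20.109 + 6×24.375) = 139.9 kips.
Tension rupture (net): A_n = (6.0625 − 2×0.75)×0.25 = 1.1406 in² (U = 1.0, A_e = A_n). φR_n = 0.75 × 65 × 1.1406 = 55.6 kips.
Block shear: shear path 2×[1.375+3×2.5] = 2×8.875 in, A_gv = 4.4375, A_nv = 2×(8.875 − 3.5×0.75)×0.25 = 3.125 in²; tension across gage: (2.25 − 1×0.75)×0.25 = 0.375 in². R_n = min(0.6×65×3.125, 0.6×50×4.4375) + 1.0×65×0.375 = min(121.88, 133.13) + 24.375 = 146.26 kips. φR_n = 0.75 × 146.26 = 109.7 kips.
Tension yield (gross): A_g = 6.0625×0.25 = 1.5156 in². φR_n = 0.90 × 50 × 1.5156 = 68.2 kips.
Governing: min(125.2, 139.9, 55.6, 109.7, 68.2) = 55.6 kips → net-section rupture.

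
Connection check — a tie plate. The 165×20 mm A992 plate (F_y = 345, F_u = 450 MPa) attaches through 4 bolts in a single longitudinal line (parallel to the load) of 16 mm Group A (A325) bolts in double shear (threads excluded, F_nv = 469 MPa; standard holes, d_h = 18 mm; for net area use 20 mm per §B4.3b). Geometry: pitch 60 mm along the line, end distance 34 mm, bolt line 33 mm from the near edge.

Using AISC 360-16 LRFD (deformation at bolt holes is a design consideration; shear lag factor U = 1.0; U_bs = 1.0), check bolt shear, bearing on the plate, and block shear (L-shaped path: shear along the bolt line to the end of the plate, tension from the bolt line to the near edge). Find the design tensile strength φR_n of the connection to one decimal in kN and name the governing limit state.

565.8 kN (bolt shear governs)

Bolt shear: A_b = π(16)²/4 = 201.06 mm². φR_n = 0.75 × 469 × 201.06 × 4 × 2 = 565.8 kN.
Bearing (20 mm plate, F_u = 450 MPa): end bolts L_c = 34 − 18/2 = 25, R_n = min(1.2×25×20×450, 2.4×16×20×450) = 270 kN/bolt; interior L_c = 60 − 18 = 42, R_n = 345.6 kN/bolt. φR_n = 0.75 × (1×270 + 3×345.6) = 980.1 kN.
Block shear: shear path 1×[34+3×60] = 1×214 mm, A_gv = 4280, A_nv = 1×(214 − 3.5×20)×20 = 2880 mm²; tension to near edge: (33 − 0.5×20)×20 = 460 mm². R_n = min(0.6×450×2880, 0.6×345×4280) + 1.0×450×460 = min(777.6, 885.96) + 207 = 984.6 kN. φR_n = 0.75 × 984.6 = 738.5 kN.
Governing: min(565.8, 980.1, 738.5) = 565.8 kN → bolt shear.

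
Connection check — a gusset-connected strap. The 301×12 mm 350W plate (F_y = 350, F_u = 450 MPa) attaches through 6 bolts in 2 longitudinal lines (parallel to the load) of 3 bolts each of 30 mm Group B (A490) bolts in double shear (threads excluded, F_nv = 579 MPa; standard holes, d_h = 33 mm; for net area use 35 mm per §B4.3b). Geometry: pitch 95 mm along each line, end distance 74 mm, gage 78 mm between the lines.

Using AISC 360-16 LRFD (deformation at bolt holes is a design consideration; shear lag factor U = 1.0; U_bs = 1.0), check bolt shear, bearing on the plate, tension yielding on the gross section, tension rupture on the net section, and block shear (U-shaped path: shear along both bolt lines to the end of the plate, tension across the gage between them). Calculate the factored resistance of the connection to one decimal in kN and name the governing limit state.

Bolt shear: A_b = π(30)²/4 = 706.86 mm². φR_n = 0.75 × 579 × 706.86 × 6 × 2 = 3683.4 kN.
Bearing (12 mm plate, F_u = 450 MPa): end bolts L_c = 74 − 33/2 = 57.5, R_n = min(1.2×57.5×12×450, 2.4×30×12×450) = 372.6 kN/bolt; interior L_c = 95 − 33 = 62, R_n = 388.8 kN/bolt. φR_n = 0.75 × (2×372.6 + 4×388.8) = 1725.3 kN.
Tension yield (gross): A_g = 301×12 = 3612 mm². φR_n = 0.90 × 350 × 3612 = 1137.8 kN.
Tension rupture (net): A_n = (301 − 2×35)×12 = 2772 mm² (U = 1.0, A_e = A_n). φR_n = 0.75 × 450 × 2772 = 935.6 kN.
Block shear: shear path 2×[74+2×95] = 2×264 mm, A_gv = 6336, A_nv = 2×(264 − 2.5×35)×12 = 4236 mm²; tension across gage: (78 − 1×35)×12 = 516 mm². R_n = min(0.6×450×4236, 0.6×350×6336) + 1.0×450×516 = min(1143.7, 1330.6) + 232.2 = 1375.9 kN. φR_n = 0.75 × 1375.9 = 1031.9 kN.
Governing: min(3683.4, 1725.3, 1137.8, 935.6, 1031.9) = 935.6 kN → net-section rupture.

935.6 kN (net-section rupture governs)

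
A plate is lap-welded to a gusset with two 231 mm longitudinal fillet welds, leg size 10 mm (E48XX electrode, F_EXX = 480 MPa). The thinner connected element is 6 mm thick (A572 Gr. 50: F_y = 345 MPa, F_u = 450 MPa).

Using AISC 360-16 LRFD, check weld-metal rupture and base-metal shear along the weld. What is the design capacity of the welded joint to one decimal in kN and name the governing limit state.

Weld metal: throat = 0.707×10 = 7.07 mm, L = 2×231 = 462 mm. φR_n = 0.75 × 0.6 × 480 × 7.07 × 462 = 705.5 kN.
Base metal shear (6 mm plate): yield φR_n = 1.0×0.6×345×6×462 = 573.8 kN; rupture φR_n = 0.75×0.6×450×6×462 = 561.3 kN; take 561.3 kN (rupture).
Governing: min(705.5, 561.3) = 561.3 kN → base-metal shear.

561.3 kN (base-metal shear governs)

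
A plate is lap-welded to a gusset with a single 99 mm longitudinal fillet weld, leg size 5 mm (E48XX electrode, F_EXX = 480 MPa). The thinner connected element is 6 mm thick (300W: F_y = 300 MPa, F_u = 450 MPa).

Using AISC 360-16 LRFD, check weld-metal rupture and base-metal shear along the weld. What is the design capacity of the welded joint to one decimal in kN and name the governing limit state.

Weld metal: throat = 0.707×5 = 3.535 mm, L = 99 mm. φR_n = 0.75 × 0.6 × 480 × 3.535 × 99 = 75.6 kN.
Base metal shear (6 mm plate): yield φR_n = 1.0×0.6×300×6×99 = 106.9 kN; rupture φR_n = 0.75×0.6×450×6×99 = 120.3 kN; take 106.9 kN (yield).
Governing: min(75.6, 106.9) = 75.6 kN → weld metal.

75.6 kN (weld metal governs)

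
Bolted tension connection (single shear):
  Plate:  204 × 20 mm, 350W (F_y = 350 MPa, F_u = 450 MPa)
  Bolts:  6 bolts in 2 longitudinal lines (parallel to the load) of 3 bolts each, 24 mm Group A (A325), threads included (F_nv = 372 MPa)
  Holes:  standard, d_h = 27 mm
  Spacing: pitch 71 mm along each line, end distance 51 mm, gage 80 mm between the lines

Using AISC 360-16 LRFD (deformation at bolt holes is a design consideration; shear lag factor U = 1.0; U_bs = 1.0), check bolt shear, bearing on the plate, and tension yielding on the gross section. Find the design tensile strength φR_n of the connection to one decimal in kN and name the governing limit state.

757.3 kN (bolt shear governs)

Bolt shear: A_b = π(24)²/4 = 452.39 mm². φR_n = 0.75 × 372 × 452.39 × 6 × 1 = 757.3 kN.
Bearing (20 mm plate, F_u = 450 MPa): end bolts L_c = 51 − 27/2 = 37.5, R_n = min(1.2×37.5×20×450, 2.4×24×20×450) = 405 kN/bolt; interior L_c = 71 − 27 = 44, R_n = 475.2 kN/bolt. φR_n = 0.75 × (2×405 + 4×475.2) = 2033.1 kN.
Tension yield (gross): A_g = 204×20 = 4080 mm². φR_n = 0.90 × 350 × 4080 = 1285.2 kN.
Governing: min(757.3, 2033.1, 1285.2) = 757.3 kN → bolt shear.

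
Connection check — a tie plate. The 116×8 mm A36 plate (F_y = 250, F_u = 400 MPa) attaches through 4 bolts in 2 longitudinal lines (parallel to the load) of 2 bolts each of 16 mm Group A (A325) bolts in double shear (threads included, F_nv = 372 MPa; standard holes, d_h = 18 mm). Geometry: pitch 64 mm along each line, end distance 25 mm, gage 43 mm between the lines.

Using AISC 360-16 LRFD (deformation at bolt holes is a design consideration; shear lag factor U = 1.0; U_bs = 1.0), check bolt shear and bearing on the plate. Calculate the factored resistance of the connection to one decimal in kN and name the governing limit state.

Bolt shear: A_b = π(16)²/4 = 201.06 mm². φR_n = 0.75 × 372 × 201.06 × 4 × 2 = 448.8 kN.
Bearing (8 mm plate, F_u = 400 MPa): end bolts L_c = 25 − 18/2 = 16, R_n = min(1.2×16×8×400, 2.4×16×8×400) = 61.44 kN/bolt; interior L_c = 64 − 18 = 46, R_n = 122.88 kN/bolt. φR_n = 0.75 × (2×61.44 + 2×122.88) = 276.5 kN.
Governing: min(448.8, 276.5) = 276.5 kN → bearing.

276.5 kN (bearing governs)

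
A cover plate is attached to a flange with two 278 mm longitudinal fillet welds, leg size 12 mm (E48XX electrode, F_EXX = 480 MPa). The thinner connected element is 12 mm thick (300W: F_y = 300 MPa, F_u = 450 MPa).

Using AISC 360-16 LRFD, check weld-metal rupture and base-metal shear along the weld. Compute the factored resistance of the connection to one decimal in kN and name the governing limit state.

Weld metal: throat = 0.707×12 = 8.484 mm, L = 2×278 = 556 mm. φR_n = 0.75 × 0.6 × 480 × 8.484 × 556 = 1018.9 kN.
Base metal shear (12 mm plate): yield φR_n = 1.0×0.6×300×12×556 = 1201.0 kN; rupture φR_n = 0.75×0.6×450×12×556 = 1351.1 kN; take 1201.0 kN (yield).
Governing: min(1018.9, 1201.0) = 1018.9 kN → weld metal.

1018.9 kN (weld metal governs)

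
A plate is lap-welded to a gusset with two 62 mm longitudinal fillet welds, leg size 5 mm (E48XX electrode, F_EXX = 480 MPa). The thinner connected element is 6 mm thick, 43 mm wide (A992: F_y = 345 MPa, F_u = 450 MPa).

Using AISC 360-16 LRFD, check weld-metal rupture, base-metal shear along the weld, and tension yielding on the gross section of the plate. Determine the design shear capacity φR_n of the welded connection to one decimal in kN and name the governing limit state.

Weld metal: throat = 0.707×5 = 3.535 mm, L = 2×62 = 124 mm. φR_n = 0.75 × 0.6 × 480 × 3.535 × 124 = 94.7 kN.
Base metal shear (6 mm plate): yield φR_n = 1.0×0.6×345×6×124 = 154.0 kN; rupture φR_n = 0.75×0.6×450×6×124 = 150.7 kN; take 150.7 kN (rupture).
Tension yield (gross): A_g = 43×6 = 258 mm². φR_n = 0.90 × 345 × 258 = 80.1 kN.
Governing: min(94.7, 150.7, 80.1) = 80.1 kN → gross-section yield.

80.1 kN (gross-section yield governs)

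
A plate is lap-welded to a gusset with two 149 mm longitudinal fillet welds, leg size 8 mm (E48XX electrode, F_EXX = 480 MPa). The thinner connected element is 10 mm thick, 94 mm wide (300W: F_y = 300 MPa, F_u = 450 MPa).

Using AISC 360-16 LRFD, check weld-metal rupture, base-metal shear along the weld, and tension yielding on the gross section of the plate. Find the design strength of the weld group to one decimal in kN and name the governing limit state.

Weld metal: throat = 0.707×8 = 5.656 mm, L = 2×149 = 298 mm. φR_n = 0.75 × 0.6 × 480 × 5.656 × 298 = 364.1 kN.
Base metal shear (10 mm plate): yield φR_n = 1.0×0.6×300×10×298 = 536.4 kN; rupture φR_n = 0.75×0.6×450×10×298 = 603.5 kN; take 536.4 kN (yield).
Tension yield (gross): A_g = 94×10 = 940 mm². φR_n = 0.90 × 300 × 940 = 253.8 kN.
Governing: min(364.1, 536.4, 253.8) = 253.8 kN → gross-section yield.

253.8 kN (gross-section yield governs)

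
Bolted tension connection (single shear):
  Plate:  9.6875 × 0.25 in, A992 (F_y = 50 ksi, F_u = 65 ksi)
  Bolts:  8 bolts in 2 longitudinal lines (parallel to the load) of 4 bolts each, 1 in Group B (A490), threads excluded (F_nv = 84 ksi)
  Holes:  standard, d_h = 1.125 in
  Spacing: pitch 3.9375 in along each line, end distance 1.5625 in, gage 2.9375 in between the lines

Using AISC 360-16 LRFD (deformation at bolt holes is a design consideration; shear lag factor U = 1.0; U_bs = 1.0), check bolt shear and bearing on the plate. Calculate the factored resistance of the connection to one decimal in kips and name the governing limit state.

204.8 kips (bearing governs)

Bolt shear: A_b = π(1)²/4 = 0.7854 in². φR_n = 0.75 × 84 × 0.7854 × 8 × 1 = 395.8 kips.
Bearing (0.25 in plate, F_u = 65 ksi): end bolts L_c = 1.5625 − 1.125/2 = 1, R_n = min(1.2×1×0.25×65, 2.4×1×0.25×65) = 19.5 kips/bolt; interior L_c = 3.9375 − 1.125 = 2.8125, R_n = 39 kips/bolt. φR_n = 0.75 × (2×19.5 + 6×39) = 204.8 kips.
Governing: min(395.8, 204.8) = 204.8 kips → bearing.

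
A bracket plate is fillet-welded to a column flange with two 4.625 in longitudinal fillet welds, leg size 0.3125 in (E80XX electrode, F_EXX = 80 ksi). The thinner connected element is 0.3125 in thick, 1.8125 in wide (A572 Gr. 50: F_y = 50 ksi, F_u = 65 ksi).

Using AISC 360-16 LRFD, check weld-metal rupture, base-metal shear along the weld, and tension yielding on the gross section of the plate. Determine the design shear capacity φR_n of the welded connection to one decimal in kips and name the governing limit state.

Weld metal: throat = 0.707×0.3125 = 0.22094 in, L = 2×4.625 = 9.25 in. φR_n = 0.75 × 0.6 × 80 × 0.22094 × 9.25 = 73.6 kips.
Base metal shear (0.3125 in plate): yield φR_n = 1.0×0.6×50×0.3125×9.25 = 86.7 kips; rupture φR_n = 0.75×0.6×65×0.3125×9.25 = 84.6 kips; take 84.6 kips (rupture).
Tension yield (gross): A_g = 1.8125×0.3125 = 0.56641 in². φR_n = 0.90 × 50 × 0.56641 = 25.5 kips.
Governing: min(73.6, 84.6, 25.5) = 25.5 kips → gross-section yield.

25.5 kips (gross-section yield governs)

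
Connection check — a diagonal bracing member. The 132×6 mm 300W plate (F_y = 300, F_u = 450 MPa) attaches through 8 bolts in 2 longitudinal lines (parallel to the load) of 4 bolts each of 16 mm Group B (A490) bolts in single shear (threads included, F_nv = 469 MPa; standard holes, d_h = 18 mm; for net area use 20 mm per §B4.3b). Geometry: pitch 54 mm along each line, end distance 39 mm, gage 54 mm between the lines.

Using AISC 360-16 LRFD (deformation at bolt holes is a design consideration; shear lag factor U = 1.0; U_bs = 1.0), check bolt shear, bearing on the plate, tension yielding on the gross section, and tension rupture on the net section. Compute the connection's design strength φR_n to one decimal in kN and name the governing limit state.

Bolt shear: A_b = π(16)²/4 = 201.06 mm². φR_n = 0.75 × 469 × 201.06 × 8 × 1 = 565.8 kN.
Bearing (6 mm plate, F_u = 450 MPa): end bolts L_c = 39 − 18/2 = 30, R_n = min(1.2×30×6×450, 2.4×16×6×450) = 97.2 kN/bolt; interior L_c = 54 − 18 = 36, R_n = 103.68 kN/bolt. φR_n = 0.75 × (2×97.2 + 6×103.68) = 612.4 kN.
Tension yield (gross): A_g = 132×6 = 792 mm². φR_n = 0.90 × 300 × 792 = 213.8 kN.
Tension rupture (net): A_n = (132 − 2×20)×6 = 552 mm² (U = 1.0, A_e = A_n). φR_n = 0.75 × 450 × 552 = 186.3 kN.
Governing: min(565.8, 612.4, 213.8, 186.3) = 186.3 kN → net-section rupture.

186.3 kN (net-section rupture governs)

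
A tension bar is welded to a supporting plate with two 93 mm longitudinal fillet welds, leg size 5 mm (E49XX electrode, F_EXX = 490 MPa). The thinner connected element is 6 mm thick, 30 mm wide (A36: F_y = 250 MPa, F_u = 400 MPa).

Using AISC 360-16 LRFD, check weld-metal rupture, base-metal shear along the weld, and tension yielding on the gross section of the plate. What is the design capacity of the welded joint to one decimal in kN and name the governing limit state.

Weld metal: throat = 0.707×5 = 3.535 mm, L = 2×93 = 186 mm. φR_n = 0.75 × 0.6 × 490 × 3.535 × 186 = 145.0 kN.
Base metal shear (6 mm plate): yield φR_n = 1.0×0.6×250×6×186 = 167.4 kN; rupture φR_n = 0.75×0.6×400×6×186 = 200.9 kN; take 167.4 kN (yield).
Tension yield (gross): A_g = 30×6 = 180 mm². φR_n = 0.90 × 250 × 180 = 40.5 kN.
Governing: min(145.0, 167.4, 40.5) = 40.5 kN → gross-section yield.

40.5 kN (gross-section yield governs)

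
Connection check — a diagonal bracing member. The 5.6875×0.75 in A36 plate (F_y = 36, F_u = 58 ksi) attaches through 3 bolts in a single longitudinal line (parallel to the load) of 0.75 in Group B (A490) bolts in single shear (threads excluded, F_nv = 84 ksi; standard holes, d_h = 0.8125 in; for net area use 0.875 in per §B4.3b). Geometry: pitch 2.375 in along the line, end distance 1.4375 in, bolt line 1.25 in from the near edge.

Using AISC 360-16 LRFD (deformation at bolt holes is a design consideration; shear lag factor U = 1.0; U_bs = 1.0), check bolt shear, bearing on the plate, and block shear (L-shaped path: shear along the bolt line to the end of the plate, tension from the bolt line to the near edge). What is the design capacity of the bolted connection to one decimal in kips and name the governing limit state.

83.5 kips (bolt shear governs)

Bolt shear: A_b = π(0.75)²/4 = 0.44179 in². φR_n = 0.75 × 84 × 0.44179 × 3 × 1 = 83.5 kips.
Bearing (0.75 in plate, F_u = 58 ksi): end bolts L_c = 1.4375 − 0.8125/2 = 1.03125, R_n = min(1.2×1.03125×0.75×58, 2.4×0.75×0.75×58) = 53.831 kips/bolt; interior L_c = 2.375 − 0.8125 = 1.5625, R_n = 78.3 kips/bolt. φR_n = 0.75 × (1×53.831 + 2×78.3) = 157.8 kips.
Block shear: shear path 1×[1.4375+2×2.375] = 1×6.1875 in, A_gv = 4.6406, A_nv = 1×(6.1875 − 2.5×0.875)×0.75 = 3 in²; tension to near edge: (1.25 − 0.5×0.875)×0.75 = 0.60938 in². R_n = min(0.6×58×3, 0.6×36×4.6406) + 1.0×58×0.60938 = min(104.4, 100.24) + 35.344 = 135.58 kips. φR_n = 0.75 × 135.58 = 101.7 kips.
Governing: min(83.5, 157.8, 101.7) = 83.5 kips → bolt shear.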